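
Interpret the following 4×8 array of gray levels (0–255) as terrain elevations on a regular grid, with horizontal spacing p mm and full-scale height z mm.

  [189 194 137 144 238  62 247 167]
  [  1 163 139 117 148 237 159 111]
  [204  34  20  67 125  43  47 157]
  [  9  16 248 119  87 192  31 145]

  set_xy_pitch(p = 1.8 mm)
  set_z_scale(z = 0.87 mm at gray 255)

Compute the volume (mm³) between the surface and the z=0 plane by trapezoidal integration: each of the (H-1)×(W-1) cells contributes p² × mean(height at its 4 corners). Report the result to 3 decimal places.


height_mm = gray/255 × 0.87; cell vol = 1.8² × mean(4 corners)
unit = 1.8² × 0.87 / (4×255) = 0.00276353 mm³ per gray-sum
row 0: Σ corner-gray over 7 cells = 4438  → 12.2645
row 1: Σ corner-gray over 7 cells = 3071  → 8.4868
row 2: Σ corner-gray over 7 cells = 2573  → 7.1106
Σ rows: total corner-gray = 10082  → 27.8619 mm³

27.862


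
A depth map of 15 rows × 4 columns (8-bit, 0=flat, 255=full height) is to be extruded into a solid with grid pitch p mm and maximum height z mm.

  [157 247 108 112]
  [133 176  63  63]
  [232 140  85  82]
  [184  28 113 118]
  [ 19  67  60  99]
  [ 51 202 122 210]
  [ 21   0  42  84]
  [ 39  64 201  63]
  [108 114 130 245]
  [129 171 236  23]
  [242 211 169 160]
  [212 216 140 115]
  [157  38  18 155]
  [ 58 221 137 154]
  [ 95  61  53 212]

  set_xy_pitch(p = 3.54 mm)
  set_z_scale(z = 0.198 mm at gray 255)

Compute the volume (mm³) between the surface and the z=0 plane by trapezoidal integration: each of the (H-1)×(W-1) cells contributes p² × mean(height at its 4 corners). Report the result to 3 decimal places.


49.825

height_mm = gray/255 × 0.198; cell vol = 3.54² × mean(4 corners)
unit = 3.54² × 0.198 / (4×255) = 0.0024326 mm³ per gray-sum
row 0: Σ corner-gray over 3 cells = 1653  → 4.0211
row 1: Σ corner-gray over 3 cells = 1438  → 3.4981
row 2: Σ corner-gray over 3 cells = 1348  → 3.2792
row 3: Σ corner-gray over 3 cells = 956  → 2.3256
row 4: Σ corner-gray over 3 cells = 1281  → 3.1162
row 5: Σ corner-gray over 3 cells = 1098  → 2.6710
row 6: Σ corner-gray over 3 cells = 821  → 1.9972
row 7: Σ corner-gray over 3 cells = 1473  → 3.5832
row 8: Σ corner-gray over 3 cells = 1807  → 4.3957
row 9: Σ corner-gray over 3 cells = 2128  → 5.1766
row 10: Σ corner-gray over 3 cells = 2201  → 5.3542
row 11: Σ corner-gray over 3 cells = 1463  → 3.5589
row 12: Σ corner-gray over 3 cells = 1352  → 3.2889
row 13: Σ corner-gray over 3 cells = 1463  → 3.5589
Σ rows: total corner-gray = 20482  → 49.8246 mm³


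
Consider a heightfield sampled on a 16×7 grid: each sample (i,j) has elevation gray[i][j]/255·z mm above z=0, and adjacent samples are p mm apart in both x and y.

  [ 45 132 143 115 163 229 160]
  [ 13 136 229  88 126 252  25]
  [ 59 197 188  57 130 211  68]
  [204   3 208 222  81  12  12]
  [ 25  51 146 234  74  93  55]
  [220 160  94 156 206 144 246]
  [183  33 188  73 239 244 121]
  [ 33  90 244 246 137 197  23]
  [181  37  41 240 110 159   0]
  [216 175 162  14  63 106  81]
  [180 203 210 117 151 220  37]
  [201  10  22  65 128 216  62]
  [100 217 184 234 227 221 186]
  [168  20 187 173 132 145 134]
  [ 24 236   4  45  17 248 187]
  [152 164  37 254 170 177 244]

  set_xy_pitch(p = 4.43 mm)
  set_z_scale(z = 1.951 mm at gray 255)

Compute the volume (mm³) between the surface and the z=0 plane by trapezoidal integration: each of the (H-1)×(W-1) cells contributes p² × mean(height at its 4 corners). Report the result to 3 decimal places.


1860.693

height_mm = gray/255 × 1.951; cell vol = 4.43² × mean(4 corners)
unit = 4.43² × 1.951 / (4×255) = 0.0375374 mm³ per gray-sum
row 0: Σ corner-gray over 6 cells = 3469  → 130.2173
row 1: Σ corner-gray over 6 cells = 3393  → 127.3645
row 2: Σ corner-gray over 6 cells = 2961  → 111.1483
row 3: Σ corner-gray over 6 cells = 2544  → 95.4952
row 4: Σ corner-gray over 6 cells = 3262  → 122.4471
row 5: Σ corner-gray over 6 cells = 3844  → 144.2939
row 6: Σ corner-gray over 6 cells = 3742  → 140.4651
row 7: Σ corner-gray over 6 cells = 3239  → 121.5837
row 8: Σ corner-gray over 6 cells = 2692  → 101.0508
row 9: Σ corner-gray over 6 cells = 3356  → 125.9756
row 10: Σ corner-gray over 6 cells = 3164  → 118.7684
row 11: Σ corner-gray over 6 cells = 3597  → 135.0221
row 12: Σ corner-gray over 6 cells = 4068  → 152.7023
row 13: Σ corner-gray over 6 cells = 2927  → 109.8721
row 14: Σ corner-gray over 6 cells = 3311  → 124.2864
Σ rows: total corner-gray = 49569  → 1860.6929 mm³


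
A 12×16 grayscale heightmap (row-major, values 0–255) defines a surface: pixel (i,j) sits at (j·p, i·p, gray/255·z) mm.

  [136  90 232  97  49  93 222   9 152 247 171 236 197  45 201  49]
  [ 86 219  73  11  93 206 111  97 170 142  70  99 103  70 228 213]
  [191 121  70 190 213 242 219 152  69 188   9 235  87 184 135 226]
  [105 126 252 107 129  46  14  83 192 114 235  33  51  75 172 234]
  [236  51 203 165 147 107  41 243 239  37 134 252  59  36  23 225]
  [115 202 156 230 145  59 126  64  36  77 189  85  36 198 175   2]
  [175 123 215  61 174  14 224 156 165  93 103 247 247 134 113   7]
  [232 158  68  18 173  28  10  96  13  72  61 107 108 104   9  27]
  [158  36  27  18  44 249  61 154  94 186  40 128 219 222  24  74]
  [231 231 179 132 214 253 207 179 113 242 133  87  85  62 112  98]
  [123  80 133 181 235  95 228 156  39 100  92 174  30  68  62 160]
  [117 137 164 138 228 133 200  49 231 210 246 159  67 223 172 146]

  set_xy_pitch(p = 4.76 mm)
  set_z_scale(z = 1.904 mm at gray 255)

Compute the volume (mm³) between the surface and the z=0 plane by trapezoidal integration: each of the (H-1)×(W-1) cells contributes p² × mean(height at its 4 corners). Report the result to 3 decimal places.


3589.592

height_mm = gray/255 × 1.904; cell vol = 4.76² × mean(4 corners)
unit = 4.76² × 1.904 / (4×255) = 0.0422942 mm³ per gray-sum
row 0: Σ corner-gray over 15 cells = 7950  → 336.2388
row 1: Σ corner-gray over 15 cells = 8328  → 352.2260
row 2: Σ corner-gray over 15 cells = 8242  → 348.5887
row 3: Σ corner-gray over 15 cells = 7532  → 318.5598
row 4: Σ corner-gray over 15 cells = 7608  → 321.7742
row 5: Σ corner-gray over 15 cells = 7993  → 338.0574
row 6: Σ corner-gray over 15 cells = 6629  → 280.3682
row 7: Σ corner-gray over 15 cells = 5545  → 234.5213
row 8: Σ corner-gray over 15 cells = 8023  → 339.3263
row 9: Σ corner-gray over 15 cells = 8416  → 355.9479
row 10: Σ corner-gray over 15 cells = 8606  → 363.9838
Σ rows: total corner-gray = 84872  → 3589.5922 mm³


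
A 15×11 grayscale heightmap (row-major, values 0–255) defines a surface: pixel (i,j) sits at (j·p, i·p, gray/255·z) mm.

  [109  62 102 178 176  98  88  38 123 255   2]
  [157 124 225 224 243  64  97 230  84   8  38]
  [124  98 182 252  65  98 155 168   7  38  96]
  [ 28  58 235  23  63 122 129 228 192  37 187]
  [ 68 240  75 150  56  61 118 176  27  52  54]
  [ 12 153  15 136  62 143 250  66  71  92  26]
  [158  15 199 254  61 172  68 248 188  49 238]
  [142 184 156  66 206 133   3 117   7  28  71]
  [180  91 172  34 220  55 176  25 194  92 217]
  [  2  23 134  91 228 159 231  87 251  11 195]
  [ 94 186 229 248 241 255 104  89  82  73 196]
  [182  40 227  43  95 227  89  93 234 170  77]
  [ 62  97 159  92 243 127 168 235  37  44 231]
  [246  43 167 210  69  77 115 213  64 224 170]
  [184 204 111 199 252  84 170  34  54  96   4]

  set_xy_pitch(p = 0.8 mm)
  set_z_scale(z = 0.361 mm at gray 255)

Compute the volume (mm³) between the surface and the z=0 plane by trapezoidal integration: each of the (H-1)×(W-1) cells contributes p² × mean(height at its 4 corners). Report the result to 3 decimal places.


16.120

height_mm = gray/255 × 0.361; cell vol = 0.8² × mean(4 corners)
unit = 0.8² × 0.361 / (4×255) = 0.00022651 mm³ per gray-sum
row 0: Σ corner-gray over 10 cells = 5144  → 1.1652
row 1: Σ corner-gray over 10 cells = 5139  → 1.1640
row 2: Σ corner-gray over 10 cells = 4735  → 1.0725
row 3: Σ corner-gray over 10 cells = 4421  → 1.0014
row 4: Σ corner-gray over 10 cells = 4046  → 0.9165
row 5: Σ corner-gray over 10 cells = 4918  → 1.1140
row 6: Σ corner-gray over 10 cells = 4917  → 1.1137
row 7: Σ corner-gray over 10 cells = 4528  → 1.0256
row 8: Σ corner-gray over 10 cells = 5142  → 1.1647
row 9: Σ corner-gray over 10 cells = 5931  → 1.3434
row 10: Σ corner-gray over 10 cells = 5999  → 1.3588
row 11: Σ corner-gray over 10 cells = 5392  → 1.2213
row 12: Σ corner-gray over 10 cells = 5477  → 1.2406
row 13: Σ corner-gray over 10 cells = 5376  → 1.2177
Σ rows: total corner-gray = 71165  → 16.1196 mm³


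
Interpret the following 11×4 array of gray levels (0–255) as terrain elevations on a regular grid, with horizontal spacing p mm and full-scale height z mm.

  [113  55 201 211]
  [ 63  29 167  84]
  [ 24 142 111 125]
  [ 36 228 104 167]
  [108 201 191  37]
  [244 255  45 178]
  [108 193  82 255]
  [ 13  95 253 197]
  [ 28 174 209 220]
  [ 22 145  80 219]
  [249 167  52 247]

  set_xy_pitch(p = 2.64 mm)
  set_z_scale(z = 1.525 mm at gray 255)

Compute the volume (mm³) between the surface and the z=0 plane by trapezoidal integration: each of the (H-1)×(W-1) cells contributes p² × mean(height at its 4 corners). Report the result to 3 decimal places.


175.498

height_mm = gray/255 × 1.525; cell vol = 2.64² × mean(4 corners)
unit = 2.64² × 1.525 / (4×255) = 0.0104202 mm³ per gray-sum
row 0: Σ corner-gray over 3 cells = 1375  → 14.3278
row 1: Σ corner-gray over 3 cells = 1194  → 12.4418
row 2: Σ corner-gray over 3 cells = 1522  → 15.8596
row 3: Σ corner-gray over 3 cells = 1796  → 18.7147
row 4: Σ corner-gray over 3 cells = 1951  → 20.3299
row 5: Σ corner-gray over 3 cells = 1935  → 20.1632
row 6: Σ corner-gray over 3 cells = 1819  → 18.9544
row 7: Σ corner-gray over 3 cells = 1920  → 20.0069
row 8: Σ corner-gray over 3 cells = 1705  → 17.7665
row 9: Σ corner-gray over 3 cells = 1625  → 16.9329
Σ rows: total corner-gray = 16842  → 175.4976 mm³


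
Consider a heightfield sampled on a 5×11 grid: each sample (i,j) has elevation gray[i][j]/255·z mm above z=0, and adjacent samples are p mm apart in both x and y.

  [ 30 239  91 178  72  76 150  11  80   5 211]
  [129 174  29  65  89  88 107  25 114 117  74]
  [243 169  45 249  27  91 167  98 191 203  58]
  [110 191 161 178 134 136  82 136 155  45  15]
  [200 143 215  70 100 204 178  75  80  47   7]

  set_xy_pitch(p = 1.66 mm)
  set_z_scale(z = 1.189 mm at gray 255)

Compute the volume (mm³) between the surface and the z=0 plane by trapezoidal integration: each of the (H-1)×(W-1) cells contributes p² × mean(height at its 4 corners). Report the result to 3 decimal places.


height_mm = gray/255 × 1.189; cell vol = 1.66² × mean(4 corners)
unit = 1.66² × 1.189 / (4×255) = 0.00321217 mm³ per gray-sum
row 0: Σ corner-gray over 10 cells = 3864  → 12.4118
row 1: Σ corner-gray over 10 cells = 4600  → 14.7760
row 2: Σ corner-gray over 10 cells = 5342  → 17.1594
row 3: Σ corner-gray over 10 cells = 4992  → 16.0351
Σ rows: total corner-gray = 18798  → 60.3823 mm³

60.382


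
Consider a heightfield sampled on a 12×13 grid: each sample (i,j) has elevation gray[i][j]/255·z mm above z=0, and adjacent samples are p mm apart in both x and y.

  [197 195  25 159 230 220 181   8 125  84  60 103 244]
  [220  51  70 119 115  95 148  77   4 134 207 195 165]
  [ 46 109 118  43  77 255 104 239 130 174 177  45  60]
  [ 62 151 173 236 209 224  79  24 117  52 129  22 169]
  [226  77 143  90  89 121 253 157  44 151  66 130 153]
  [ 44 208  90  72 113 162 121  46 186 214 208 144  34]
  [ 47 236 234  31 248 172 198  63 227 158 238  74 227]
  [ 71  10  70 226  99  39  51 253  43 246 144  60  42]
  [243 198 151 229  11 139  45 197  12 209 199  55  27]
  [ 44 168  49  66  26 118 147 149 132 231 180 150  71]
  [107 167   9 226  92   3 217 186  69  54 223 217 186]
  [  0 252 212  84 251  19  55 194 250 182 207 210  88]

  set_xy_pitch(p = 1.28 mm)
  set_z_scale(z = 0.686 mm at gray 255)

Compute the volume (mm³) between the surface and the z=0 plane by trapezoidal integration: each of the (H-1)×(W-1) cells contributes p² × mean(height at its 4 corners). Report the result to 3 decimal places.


76.420

height_mm = gray/255 × 0.686; cell vol = 1.28² × mean(4 corners)
unit = 1.28² × 0.686 / (4×255) = 0.0011019 mm³ per gray-sum
row 0: Σ corner-gray over 12 cells = 6036  → 6.6511
row 1: Σ corner-gray over 12 cells = 5863  → 6.4605
row 2: Σ corner-gray over 12 cells = 6111  → 6.7337
row 3: Σ corner-gray over 12 cells = 6084  → 6.7040
row 4: Σ corner-gray over 12 cells = 6227  → 6.8616
row 5: Σ corner-gray over 12 cells = 7238  → 7.9756
row 6: Σ corner-gray over 12 cells = 6627  → 7.3023
row 7: Σ corner-gray over 12 cells = 5755  → 6.3415
row 8: Σ corner-gray over 12 cells = 6107  → 6.7293
row 9: Σ corner-gray over 12 cells = 6166  → 6.7943
row 10: Σ corner-gray over 12 cells = 7139  → 7.8665
Σ rows: total corner-gray = 69353  → 76.4204 mm³


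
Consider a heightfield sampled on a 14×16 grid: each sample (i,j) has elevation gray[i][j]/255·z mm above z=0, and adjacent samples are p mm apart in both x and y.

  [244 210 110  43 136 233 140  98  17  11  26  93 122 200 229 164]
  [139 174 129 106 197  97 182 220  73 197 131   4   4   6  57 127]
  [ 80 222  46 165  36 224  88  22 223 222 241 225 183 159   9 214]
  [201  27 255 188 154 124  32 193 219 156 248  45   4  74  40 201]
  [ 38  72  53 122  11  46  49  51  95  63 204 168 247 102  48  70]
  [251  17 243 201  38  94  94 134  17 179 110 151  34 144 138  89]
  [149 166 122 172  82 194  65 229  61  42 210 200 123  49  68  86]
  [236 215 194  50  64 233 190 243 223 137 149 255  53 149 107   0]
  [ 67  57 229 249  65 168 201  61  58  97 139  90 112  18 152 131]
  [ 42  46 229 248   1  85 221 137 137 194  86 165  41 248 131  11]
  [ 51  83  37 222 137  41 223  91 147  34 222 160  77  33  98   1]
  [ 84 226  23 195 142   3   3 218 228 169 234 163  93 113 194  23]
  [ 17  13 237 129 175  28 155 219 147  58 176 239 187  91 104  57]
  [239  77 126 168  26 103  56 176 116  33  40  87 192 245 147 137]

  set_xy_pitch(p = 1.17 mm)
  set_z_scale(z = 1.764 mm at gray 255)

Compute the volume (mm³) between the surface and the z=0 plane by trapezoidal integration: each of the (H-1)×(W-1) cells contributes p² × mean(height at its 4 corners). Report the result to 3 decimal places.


233.060

height_mm = gray/255 × 1.764; cell vol = 1.17² × mean(4 corners)
unit = 1.17² × 1.764 / (4×255) = 0.00236739 mm³ per gray-sum
row 0: Σ corner-gray over 15 cells = 7164  → 16.9600
row 1: Σ corner-gray over 15 cells = 7844  → 18.5698
row 2: Σ corner-gray over 15 cells = 8344  → 19.7535
row 3: Σ corner-gray over 15 cells = 6690  → 15.8379
row 4: Σ corner-gray over 15 cells = 6298  → 14.9098
row 5: Σ corner-gray over 15 cells = 7329  → 17.3506
row 6: Σ corner-gray over 15 cells = 8561  → 20.2672
row 7: Σ corner-gray over 15 cells = 8350  → 19.7677
row 8: Σ corner-gray over 15 cells = 7581  → 17.9472
row 9: Σ corner-gray over 15 cells = 7253  → 17.1707
row 10: Σ corner-gray over 15 cells = 7377  → 17.4642
row 11: Σ corner-gray over 15 cells = 8105  → 19.1877
row 12: Σ corner-gray over 15 cells = 7550  → 17.8738
Σ rows: total corner-gray = 98446  → 233.0602 mm³


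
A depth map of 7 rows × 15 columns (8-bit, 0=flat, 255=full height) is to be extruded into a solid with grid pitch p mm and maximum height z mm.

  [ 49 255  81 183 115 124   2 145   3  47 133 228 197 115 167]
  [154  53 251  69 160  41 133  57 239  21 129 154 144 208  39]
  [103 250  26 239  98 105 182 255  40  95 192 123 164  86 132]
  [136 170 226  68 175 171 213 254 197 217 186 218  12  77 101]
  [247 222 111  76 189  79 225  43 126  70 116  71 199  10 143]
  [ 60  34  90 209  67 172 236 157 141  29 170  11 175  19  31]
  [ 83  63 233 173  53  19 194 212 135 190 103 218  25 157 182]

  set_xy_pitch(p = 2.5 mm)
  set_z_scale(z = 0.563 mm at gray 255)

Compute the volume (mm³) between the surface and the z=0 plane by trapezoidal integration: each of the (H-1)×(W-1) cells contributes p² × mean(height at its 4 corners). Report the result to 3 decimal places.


153.718

height_mm = gray/255 × 0.563; cell vol = 2.5² × mean(4 corners)
unit = 2.5² × 0.563 / (4×255) = 0.00344975 mm³ per gray-sum
row 0: Σ corner-gray over 14 cells = 6983  → 24.0896
row 1: Σ corner-gray over 14 cells = 7456  → 25.7214
row 2: Σ corner-gray over 14 cells = 8550  → 29.4954
row 3: Σ corner-gray over 14 cells = 8069  → 27.8361
row 4: Σ corner-gray over 14 cells = 6575  → 22.6821
row 5: Σ corner-gray over 14 cells = 6926  → 23.8930
Σ rows: total corner-gray = 44559  → 153.7176 mm³


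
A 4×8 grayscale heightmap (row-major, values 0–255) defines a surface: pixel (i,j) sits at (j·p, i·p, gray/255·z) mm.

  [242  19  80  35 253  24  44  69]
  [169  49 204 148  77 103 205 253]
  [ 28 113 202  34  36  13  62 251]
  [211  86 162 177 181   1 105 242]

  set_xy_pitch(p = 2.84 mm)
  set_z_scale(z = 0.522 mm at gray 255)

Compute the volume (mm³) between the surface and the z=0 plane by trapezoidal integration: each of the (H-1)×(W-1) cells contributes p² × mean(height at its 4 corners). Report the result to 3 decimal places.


height_mm = gray/255 × 0.522; cell vol = 2.84² × mean(4 corners)
unit = 2.84² × 0.522 / (4×255) = 0.00412769 mm³ per gray-sum
row 0: Σ corner-gray over 7 cells = 3215  → 13.2705
row 1: Σ corner-gray over 7 cells = 3193  → 13.1797
row 2: Σ corner-gray over 7 cells = 3076  → 12.6968
Σ rows: total corner-gray = 9484  → 39.1470 mm³

39.147


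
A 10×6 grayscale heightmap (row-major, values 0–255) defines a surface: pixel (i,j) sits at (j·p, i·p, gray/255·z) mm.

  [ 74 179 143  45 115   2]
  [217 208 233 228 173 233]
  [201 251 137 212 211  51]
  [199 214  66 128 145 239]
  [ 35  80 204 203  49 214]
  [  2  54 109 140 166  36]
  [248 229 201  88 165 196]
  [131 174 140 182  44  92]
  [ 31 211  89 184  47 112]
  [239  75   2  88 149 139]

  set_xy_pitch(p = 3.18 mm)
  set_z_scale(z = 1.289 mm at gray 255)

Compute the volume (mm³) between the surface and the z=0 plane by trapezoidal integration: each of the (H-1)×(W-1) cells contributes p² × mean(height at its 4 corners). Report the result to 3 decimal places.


height_mm = gray/255 × 1.289; cell vol = 3.18² × mean(4 corners)
unit = 3.18² × 1.289 / (4×255) = 0.0127793 mm³ per gray-sum
row 0: Σ corner-gray over 5 cells = 3174  → 40.5615
row 1: Σ corner-gray over 5 cells = 4008  → 51.2194
row 2: Σ corner-gray over 5 cells = 3418  → 43.6796
row 3: Σ corner-gray over 5 cells = 2865  → 36.6127
row 4: Σ corner-gray over 5 cells = 2297  → 29.3540
row 5: Σ corner-gray over 5 cells = 2786  → 35.6031
row 6: Σ corner-gray over 5 cells = 3113  → 39.7820
row 7: Σ corner-gray over 5 cells = 2508  → 32.0505
row 8: Σ corner-gray over 5 cells = 2211  → 28.2550
Σ rows: total corner-gray = 26380  → 337.1179 mm³

337.118


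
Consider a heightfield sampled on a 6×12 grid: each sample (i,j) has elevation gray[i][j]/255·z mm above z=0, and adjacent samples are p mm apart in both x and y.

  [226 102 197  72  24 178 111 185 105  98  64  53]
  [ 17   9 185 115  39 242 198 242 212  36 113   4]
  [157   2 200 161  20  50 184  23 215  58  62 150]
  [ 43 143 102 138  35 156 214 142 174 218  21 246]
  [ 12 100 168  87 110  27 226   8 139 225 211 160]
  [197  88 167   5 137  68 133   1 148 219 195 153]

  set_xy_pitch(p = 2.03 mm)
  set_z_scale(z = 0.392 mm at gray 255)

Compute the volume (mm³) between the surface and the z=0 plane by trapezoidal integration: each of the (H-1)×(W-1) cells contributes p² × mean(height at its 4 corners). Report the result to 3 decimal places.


height_mm = gray/255 × 0.392; cell vol = 2.03² × mean(4 corners)
unit = 2.03² × 0.392 / (4×255) = 0.00158372 mm³ per gray-sum
row 0: Σ corner-gray over 11 cells = 5354  → 8.4792
row 1: Σ corner-gray over 11 cells = 5060  → 8.0136
row 2: Σ corner-gray over 11 cells = 5232  → 8.2860
row 3: Σ corner-gray over 11 cells = 5749  → 9.1048
row 4: Σ corner-gray over 11 cells = 5446  → 8.6249
Σ rows: total corner-gray = 26841  → 42.5086 mm³

42.509


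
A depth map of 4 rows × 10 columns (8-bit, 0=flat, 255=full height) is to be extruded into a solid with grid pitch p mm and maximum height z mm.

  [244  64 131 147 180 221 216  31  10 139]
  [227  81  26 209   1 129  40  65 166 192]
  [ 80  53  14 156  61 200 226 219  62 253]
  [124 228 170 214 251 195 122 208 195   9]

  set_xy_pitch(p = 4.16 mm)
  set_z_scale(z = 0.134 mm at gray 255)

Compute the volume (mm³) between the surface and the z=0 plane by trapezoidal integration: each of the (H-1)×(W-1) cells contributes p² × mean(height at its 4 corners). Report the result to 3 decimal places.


height_mm = gray/255 × 0.134; cell vol = 4.16² × mean(4 corners)
unit = 4.16² × 0.134 / (4×255) = 0.00227348 mm³ per gray-sum
row 0: Σ corner-gray over 9 cells = 4236  → 9.6305
row 1: Σ corner-gray over 9 cells = 4168  → 9.4759
row 2: Σ corner-gray over 9 cells = 5614  → 12.7633
Σ rows: total corner-gray = 14018  → 31.8697 mm³

31.870


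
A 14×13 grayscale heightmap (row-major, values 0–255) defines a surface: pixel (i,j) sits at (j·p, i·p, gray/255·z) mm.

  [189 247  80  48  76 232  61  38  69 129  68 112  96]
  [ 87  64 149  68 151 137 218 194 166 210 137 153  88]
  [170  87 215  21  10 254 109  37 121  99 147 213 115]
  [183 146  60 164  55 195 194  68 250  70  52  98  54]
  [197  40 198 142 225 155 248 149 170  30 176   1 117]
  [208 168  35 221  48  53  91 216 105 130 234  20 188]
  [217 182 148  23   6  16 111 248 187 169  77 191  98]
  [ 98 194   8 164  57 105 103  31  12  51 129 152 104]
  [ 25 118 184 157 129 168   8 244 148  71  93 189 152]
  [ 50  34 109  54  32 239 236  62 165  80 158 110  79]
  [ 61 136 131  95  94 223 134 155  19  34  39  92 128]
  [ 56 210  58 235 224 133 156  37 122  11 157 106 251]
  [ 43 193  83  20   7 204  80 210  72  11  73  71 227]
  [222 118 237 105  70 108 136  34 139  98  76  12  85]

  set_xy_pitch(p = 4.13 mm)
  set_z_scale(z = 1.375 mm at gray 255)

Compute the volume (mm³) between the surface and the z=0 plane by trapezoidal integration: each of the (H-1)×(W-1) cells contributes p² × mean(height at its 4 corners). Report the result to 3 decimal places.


1723.261

height_mm = gray/255 × 1.375; cell vol = 4.13² × mean(4 corners)
unit = 4.13² × 1.375 / (4×255) = 0.0229934 mm³ per gray-sum
row 0: Σ corner-gray over 12 cells = 6074  → 139.6617
row 1: Σ corner-gray over 12 cells = 6380  → 146.6977
row 2: Σ corner-gray over 12 cells = 5852  → 134.5572
row 3: Σ corner-gray over 12 cells = 6323  → 145.3871
row 4: Σ corner-gray over 12 cells = 6420  → 147.6174
row 5: Σ corner-gray over 12 cells = 6069  → 139.5468
row 6: Σ corner-gray over 12 cells = 5245  → 120.6002
row 7: Σ corner-gray over 12 cells = 5409  → 124.3711
row 8: Σ corner-gray over 12 cells = 5882  → 135.2470
row 9: Σ corner-gray over 12 cells = 5180  → 119.1057
row 10: Σ corner-gray over 12 cells = 5698  → 131.0162
row 11: Σ corner-gray over 12 cells = 5523  → 126.9924
row 12: Σ corner-gray over 12 cells = 4891  → 112.4606
Σ rows: total corner-gray = 74946  → 1723.2611 mm³


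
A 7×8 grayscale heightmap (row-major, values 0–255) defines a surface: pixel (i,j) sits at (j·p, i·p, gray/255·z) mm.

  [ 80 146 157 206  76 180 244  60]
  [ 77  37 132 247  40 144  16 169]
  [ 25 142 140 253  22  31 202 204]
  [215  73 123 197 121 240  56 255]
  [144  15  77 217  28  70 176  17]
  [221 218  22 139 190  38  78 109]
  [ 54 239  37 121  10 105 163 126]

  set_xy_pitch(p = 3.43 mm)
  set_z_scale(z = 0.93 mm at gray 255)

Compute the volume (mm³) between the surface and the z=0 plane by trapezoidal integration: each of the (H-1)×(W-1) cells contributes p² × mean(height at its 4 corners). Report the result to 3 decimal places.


height_mm = gray/255 × 0.93; cell vol = 3.43² × mean(4 corners)
unit = 3.43² × 0.93 / (4×255) = 0.0107268 mm³ per gray-sum
row 0: Σ corner-gray over 7 cells = 3636  → 39.0027
row 1: Σ corner-gray over 7 cells = 3287  → 35.2591
row 2: Σ corner-gray over 7 cells = 3899  → 41.8239
row 3: Σ corner-gray over 7 cells = 3417  → 36.6535
row 4: Σ corner-gray over 7 cells = 3027  → 32.4701
row 5: Σ corner-gray over 7 cells = 3230  → 34.6476
Σ rows: total corner-gray = 20496  → 219.8569 mm³

219.857


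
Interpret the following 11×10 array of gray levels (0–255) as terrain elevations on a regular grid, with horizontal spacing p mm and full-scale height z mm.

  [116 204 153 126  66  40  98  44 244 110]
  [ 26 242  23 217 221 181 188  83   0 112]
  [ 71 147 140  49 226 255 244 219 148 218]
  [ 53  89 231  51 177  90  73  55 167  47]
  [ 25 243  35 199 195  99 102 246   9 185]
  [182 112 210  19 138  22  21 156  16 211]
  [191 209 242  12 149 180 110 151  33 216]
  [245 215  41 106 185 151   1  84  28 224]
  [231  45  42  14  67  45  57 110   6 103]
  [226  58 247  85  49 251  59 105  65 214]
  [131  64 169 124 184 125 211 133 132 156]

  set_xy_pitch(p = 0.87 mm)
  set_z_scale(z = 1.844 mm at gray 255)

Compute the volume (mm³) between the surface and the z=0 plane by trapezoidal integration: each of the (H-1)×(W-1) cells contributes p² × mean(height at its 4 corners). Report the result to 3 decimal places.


height_mm = gray/255 × 1.844; cell vol = 0.87² × mean(4 corners)
unit = 0.87² × 1.844 / (4×255) = 0.00136836 mm³ per gray-sum
row 0: Σ corner-gray over 9 cells = 4624  → 6.3273
row 1: Σ corner-gray over 9 cells = 5593  → 7.6532
row 2: Σ corner-gray over 9 cells = 5111  → 6.9937
row 3: Σ corner-gray over 9 cells = 4432  → 6.0646
row 4: Σ corner-gray over 9 cells = 4247  → 5.8114
row 5: Σ corner-gray over 9 cells = 4360  → 5.9660
row 6: Σ corner-gray over 9 cells = 4670  → 6.3902
row 7: Σ corner-gray over 9 cells = 3197  → 4.3746
row 8: Σ corner-gray over 9 cells = 3384  → 4.6305
row 9: Σ corner-gray over 9 cells = 4849  → 6.6352
Σ rows: total corner-gray = 44467  → 60.8467 mm³

60.847


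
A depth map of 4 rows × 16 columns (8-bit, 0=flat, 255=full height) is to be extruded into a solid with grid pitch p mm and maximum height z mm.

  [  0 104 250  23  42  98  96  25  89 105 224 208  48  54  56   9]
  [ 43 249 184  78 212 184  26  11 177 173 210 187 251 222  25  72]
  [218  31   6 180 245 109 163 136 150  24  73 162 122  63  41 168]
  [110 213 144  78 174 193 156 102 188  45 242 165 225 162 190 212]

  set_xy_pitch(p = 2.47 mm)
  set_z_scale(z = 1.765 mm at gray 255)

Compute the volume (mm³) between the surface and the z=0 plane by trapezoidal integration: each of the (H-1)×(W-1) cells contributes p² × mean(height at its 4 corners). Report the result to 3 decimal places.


248.162

height_mm = gray/255 × 1.765; cell vol = 2.47² × mean(4 corners)
unit = 2.47² × 1.765 / (4×255) = 0.0105569 mm³ per gray-sum
row 0: Σ corner-gray over 15 cells = 7346  → 77.5514
row 1: Σ corner-gray over 15 cells = 7889  → 83.2838
row 2: Σ corner-gray over 15 cells = 8272  → 87.3271
Σ rows: total corner-gray = 23507  → 248.1622 mm³


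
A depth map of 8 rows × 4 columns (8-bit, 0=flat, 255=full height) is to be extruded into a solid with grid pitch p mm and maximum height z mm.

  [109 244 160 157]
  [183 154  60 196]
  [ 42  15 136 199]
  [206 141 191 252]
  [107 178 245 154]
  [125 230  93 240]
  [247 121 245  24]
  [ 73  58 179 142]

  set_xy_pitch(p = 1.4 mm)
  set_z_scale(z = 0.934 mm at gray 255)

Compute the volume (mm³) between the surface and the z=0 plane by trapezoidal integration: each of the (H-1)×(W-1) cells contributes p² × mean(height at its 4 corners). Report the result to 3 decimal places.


23.240

height_mm = gray/255 × 0.934; cell vol = 1.4² × mean(4 corners)
unit = 1.4² × 0.934 / (4×255) = 0.00179475 mm³ per gray-sum
row 0: Σ corner-gray over 3 cells = 1881  → 3.3759
row 1: Σ corner-gray over 3 cells = 1350  → 2.4229
row 2: Σ corner-gray over 3 cells = 1665  → 2.9883
row 3: Σ corner-gray over 3 cells = 2229  → 4.0005
row 4: Σ corner-gray over 3 cells = 2118  → 3.8013
row 5: Σ corner-gray over 3 cells = 2014  → 3.6146
row 6: Σ corner-gray over 3 cells = 1692  → 3.0367
Σ rows: total corner-gray = 12949  → 23.2402 mm³


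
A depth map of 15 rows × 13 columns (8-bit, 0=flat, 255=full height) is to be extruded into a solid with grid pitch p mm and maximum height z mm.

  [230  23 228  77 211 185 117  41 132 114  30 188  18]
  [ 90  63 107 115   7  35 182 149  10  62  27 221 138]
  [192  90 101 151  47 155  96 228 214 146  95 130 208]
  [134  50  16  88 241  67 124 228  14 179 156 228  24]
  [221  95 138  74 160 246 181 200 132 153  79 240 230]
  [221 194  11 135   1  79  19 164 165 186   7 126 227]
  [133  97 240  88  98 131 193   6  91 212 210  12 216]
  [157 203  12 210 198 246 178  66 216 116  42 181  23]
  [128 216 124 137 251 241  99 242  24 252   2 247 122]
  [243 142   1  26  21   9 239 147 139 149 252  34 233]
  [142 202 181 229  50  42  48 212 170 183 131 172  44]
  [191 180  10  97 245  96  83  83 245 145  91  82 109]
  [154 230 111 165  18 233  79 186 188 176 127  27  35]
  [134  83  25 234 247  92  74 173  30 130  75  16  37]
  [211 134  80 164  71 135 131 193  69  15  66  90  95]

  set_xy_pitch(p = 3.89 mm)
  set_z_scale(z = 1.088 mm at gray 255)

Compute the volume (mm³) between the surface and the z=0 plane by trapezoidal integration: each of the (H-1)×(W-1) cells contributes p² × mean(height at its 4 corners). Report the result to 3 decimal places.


height_mm = gray/255 × 1.088; cell vol = 3.89² × mean(4 corners)
unit = 3.89² × 1.088 / (4×255) = 0.0161409 mm³ per gray-sum
row 0: Σ corner-gray over 12 cells = 5124  → 82.7060
row 1: Σ corner-gray over 12 cells = 5490  → 88.6136
row 2: Σ corner-gray over 12 cells = 6246  → 100.8161
row 3: Σ corner-gray over 12 cells = 6787  → 109.5483
row 4: Σ corner-gray over 12 cells = 6469  → 104.4155
row 5: Σ corner-gray over 12 cells = 5727  → 92.4390
row 6: Σ corner-gray over 12 cells = 6621  → 106.8689
row 7: Σ corner-gray over 12 cells = 7436  → 120.0238
row 8: Σ corner-gray over 12 cells = 6714  → 108.3700
row 9: Σ corner-gray over 12 cells = 6220  → 100.3964
row 10: Σ corner-gray over 12 cells = 6440  → 103.9474
row 11: Σ corner-gray over 12 cells = 6283  → 101.4133
row 12: Σ corner-gray over 12 cells = 5798  → 93.5850
row 13: Σ corner-gray over 12 cells = 5131  → 82.8190
Σ rows: total corner-gray = 86486  → 1395.9625 mm³

1395.962


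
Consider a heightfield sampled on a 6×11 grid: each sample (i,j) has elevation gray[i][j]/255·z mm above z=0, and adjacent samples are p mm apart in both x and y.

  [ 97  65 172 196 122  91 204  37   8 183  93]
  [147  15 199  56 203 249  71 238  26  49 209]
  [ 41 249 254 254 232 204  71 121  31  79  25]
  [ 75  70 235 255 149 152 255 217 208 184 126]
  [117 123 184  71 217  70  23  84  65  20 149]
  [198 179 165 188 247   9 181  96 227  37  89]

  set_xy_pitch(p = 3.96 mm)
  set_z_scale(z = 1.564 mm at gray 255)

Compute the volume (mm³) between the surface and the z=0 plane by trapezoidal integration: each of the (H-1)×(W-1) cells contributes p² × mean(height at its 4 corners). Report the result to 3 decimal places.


height_mm = gray/255 × 1.564; cell vol = 3.96² × mean(4 corners)
unit = 3.96² × 1.564 / (4×255) = 0.0240451 mm³ per gray-sum
row 0: Σ corner-gray over 10 cells = 4914  → 118.1577
row 1: Σ corner-gray over 10 cells = 5624  → 135.2298
row 2: Σ corner-gray over 10 cells = 6707  → 161.2706
row 3: Σ corner-gray over 10 cells = 5631  → 135.3981
row 4: Σ corner-gray over 10 cells = 4925  → 118.4222
Σ rows: total corner-gray = 27801  → 668.4784 mm³

668.478


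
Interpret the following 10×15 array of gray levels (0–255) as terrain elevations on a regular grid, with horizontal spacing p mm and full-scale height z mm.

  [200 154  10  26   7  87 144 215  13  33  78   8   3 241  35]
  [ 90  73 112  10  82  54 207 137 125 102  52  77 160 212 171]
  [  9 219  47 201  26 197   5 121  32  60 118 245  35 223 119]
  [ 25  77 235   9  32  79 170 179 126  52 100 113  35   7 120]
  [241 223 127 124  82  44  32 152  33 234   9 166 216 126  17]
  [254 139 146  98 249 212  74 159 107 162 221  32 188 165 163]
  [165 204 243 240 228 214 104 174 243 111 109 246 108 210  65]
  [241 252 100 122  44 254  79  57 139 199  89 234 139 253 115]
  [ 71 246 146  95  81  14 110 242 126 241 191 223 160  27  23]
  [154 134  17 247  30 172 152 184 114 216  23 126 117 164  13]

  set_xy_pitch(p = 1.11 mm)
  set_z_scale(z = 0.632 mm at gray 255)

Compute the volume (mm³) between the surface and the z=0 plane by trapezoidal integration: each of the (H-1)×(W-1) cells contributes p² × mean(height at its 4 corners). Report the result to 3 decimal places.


height_mm = gray/255 × 0.632; cell vol = 1.11² × mean(4 corners)
unit = 1.11² × 0.632 / (4×255) = 0.000763419 mm³ per gray-sum
row 0: Σ corner-gray over 14 cells = 5340  → 4.0767
row 1: Σ corner-gray over 14 cells = 6253  → 4.7737
row 2: Σ corner-gray over 14 cells = 5759  → 4.3965
row 3: Σ corner-gray over 14 cells = 5967  → 4.5553
row 4: Σ corner-gray over 14 cells = 7715  → 5.8898
row 5: Σ corner-gray over 14 cells = 9419  → 7.1906
row 6: Σ corner-gray over 14 cells = 9376  → 7.1578
row 7: Σ corner-gray over 14 cells = 8176  → 6.2417
row 8: Σ corner-gray over 14 cells = 7457  → 5.6928
Σ rows: total corner-gray = 65462  → 49.9749 mm³

49.975


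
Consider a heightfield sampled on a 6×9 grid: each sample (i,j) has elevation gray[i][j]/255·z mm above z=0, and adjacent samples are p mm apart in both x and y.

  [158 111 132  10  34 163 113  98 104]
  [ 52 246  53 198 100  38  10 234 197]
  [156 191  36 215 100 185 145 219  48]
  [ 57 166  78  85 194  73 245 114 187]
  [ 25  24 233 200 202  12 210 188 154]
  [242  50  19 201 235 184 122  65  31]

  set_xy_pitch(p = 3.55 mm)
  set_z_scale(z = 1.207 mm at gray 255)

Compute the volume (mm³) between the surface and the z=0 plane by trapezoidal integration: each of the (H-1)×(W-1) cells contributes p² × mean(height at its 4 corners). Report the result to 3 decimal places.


318.198

height_mm = gray/255 × 1.207; cell vol = 3.55² × mean(4 corners)
unit = 3.55² × 1.207 / (4×255) = 0.014913 mm³ per gray-sum
row 0: Σ corner-gray over 8 cells = 3591  → 53.5524
row 1: Σ corner-gray over 8 cells = 4393  → 65.5126
row 2: Σ corner-gray over 8 cells = 4540  → 67.7048
row 3: Σ corner-gray over 8 cells = 4471  → 66.6758
row 4: Σ corner-gray over 8 cells = 4342  → 64.7521
Σ rows: total corner-gray = 21337  → 318.1978 mm³


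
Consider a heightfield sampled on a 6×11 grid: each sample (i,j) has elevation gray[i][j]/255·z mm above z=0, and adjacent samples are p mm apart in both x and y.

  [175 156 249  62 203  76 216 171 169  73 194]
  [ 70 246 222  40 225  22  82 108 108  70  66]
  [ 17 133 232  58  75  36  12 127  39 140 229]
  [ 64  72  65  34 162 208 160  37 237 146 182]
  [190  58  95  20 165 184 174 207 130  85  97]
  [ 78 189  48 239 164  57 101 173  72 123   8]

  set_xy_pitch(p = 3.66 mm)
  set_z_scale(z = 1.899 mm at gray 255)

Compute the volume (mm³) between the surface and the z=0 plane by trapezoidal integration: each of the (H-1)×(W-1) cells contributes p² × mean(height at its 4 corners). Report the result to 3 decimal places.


604.108

height_mm = gray/255 × 1.899; cell vol = 3.66² × mean(4 corners)
unit = 3.66² × 1.899 / (4×255) = 0.0249395 mm³ per gray-sum
row 0: Σ corner-gray over 10 cells = 5501  → 137.1919
row 1: Σ corner-gray over 10 cells = 4332  → 108.0377
row 2: Σ corner-gray over 10 cells = 4438  → 110.6813
row 3: Σ corner-gray over 10 cells = 5011  → 124.9716
row 4: Σ corner-gray over 10 cells = 4941  → 123.2258
Σ rows: total corner-gray = 24223  → 604.1084 mm³


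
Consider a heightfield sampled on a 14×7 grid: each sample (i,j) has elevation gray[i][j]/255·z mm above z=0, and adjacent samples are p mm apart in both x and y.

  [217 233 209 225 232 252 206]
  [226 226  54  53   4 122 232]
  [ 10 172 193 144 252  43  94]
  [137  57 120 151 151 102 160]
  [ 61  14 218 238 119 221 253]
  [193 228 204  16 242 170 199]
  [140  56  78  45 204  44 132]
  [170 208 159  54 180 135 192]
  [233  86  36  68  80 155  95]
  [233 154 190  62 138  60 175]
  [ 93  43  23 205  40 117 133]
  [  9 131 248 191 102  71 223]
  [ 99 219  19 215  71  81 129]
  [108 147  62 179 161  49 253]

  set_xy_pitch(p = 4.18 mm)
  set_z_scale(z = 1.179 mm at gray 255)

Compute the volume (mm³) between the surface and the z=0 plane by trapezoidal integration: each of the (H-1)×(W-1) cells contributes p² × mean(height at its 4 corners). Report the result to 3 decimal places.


837.166

height_mm = gray/255 × 1.179; cell vol = 4.18² × mean(4 corners)
unit = 4.18² × 1.179 / (4×255) = 0.020196 mm³ per gray-sum
row 0: Σ corner-gray over 6 cells = 4101  → 82.8240
row 1: Σ corner-gray over 6 cells = 3088  → 62.3654
row 2: Σ corner-gray over 6 cells = 3171  → 64.0416
row 3: Σ corner-gray over 6 cells = 3393  → 68.5252
row 4: Σ corner-gray over 6 cells = 4046  → 81.7132
row 5: Σ corner-gray over 6 cells = 3238  → 65.3948
row 6: Σ corner-gray over 6 cells = 2960  → 59.7803
row 7: Σ corner-gray over 6 cells = 3012  → 60.8305
row 8: Σ corner-gray over 6 cells = 2794  → 56.4277
row 9: Σ corner-gray over 6 cells = 2698  → 54.4889
row 10: Σ corner-gray over 6 cells = 2800  → 56.5489
row 11: Σ corner-gray over 6 cells = 3156  → 63.7387
row 12: Σ corner-gray over 6 cells = 2995  → 60.4871
Σ rows: total corner-gray = 41452  → 837.1662 mm³


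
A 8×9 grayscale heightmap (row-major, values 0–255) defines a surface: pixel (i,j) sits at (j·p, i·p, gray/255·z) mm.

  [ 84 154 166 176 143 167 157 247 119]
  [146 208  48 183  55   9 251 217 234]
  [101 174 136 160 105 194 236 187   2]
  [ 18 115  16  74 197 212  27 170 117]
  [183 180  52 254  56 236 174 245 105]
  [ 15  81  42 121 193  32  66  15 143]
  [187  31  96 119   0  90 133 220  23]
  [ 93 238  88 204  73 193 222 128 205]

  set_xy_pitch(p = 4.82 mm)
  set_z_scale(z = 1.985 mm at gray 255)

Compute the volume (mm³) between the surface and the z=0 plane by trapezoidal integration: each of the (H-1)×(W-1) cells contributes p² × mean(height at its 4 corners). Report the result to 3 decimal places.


height_mm = gray/255 × 1.985; cell vol = 4.82² × mean(4 corners)
unit = 4.82² × 1.985 / (4×255) = 0.0452121 mm³ per gray-sum
row 0: Σ corner-gray over 8 cells = 4945  → 223.5737
row 1: Σ corner-gray over 8 cells = 4809  → 217.4249
row 2: Σ corner-gray over 8 cells = 4244  → 191.8800
row 3: Σ corner-gray over 8 cells = 4439  → 200.6964
row 4: Σ corner-gray over 8 cells = 3940  → 178.1356
row 5: Σ corner-gray over 8 cells = 2846  → 128.6736
row 6: Σ corner-gray over 8 cells = 4178  → 188.8960
Σ rows: total corner-gray = 29401  → 1329.2801 mm³

1329.280


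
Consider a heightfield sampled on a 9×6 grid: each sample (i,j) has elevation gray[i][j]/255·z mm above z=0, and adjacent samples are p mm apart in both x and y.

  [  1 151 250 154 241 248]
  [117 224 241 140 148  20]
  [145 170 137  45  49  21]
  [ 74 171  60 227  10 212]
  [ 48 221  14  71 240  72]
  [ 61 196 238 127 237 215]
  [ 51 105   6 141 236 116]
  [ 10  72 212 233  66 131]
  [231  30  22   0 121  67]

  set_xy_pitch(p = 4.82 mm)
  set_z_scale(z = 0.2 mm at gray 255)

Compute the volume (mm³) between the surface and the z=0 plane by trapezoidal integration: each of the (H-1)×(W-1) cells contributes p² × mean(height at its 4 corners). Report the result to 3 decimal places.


96.660

height_mm = gray/255 × 0.2; cell vol = 4.82² × mean(4 corners)
unit = 4.82² × 0.2 / (4×255) = 0.00455537 mm³ per gray-sum
row 0: Σ corner-gray over 5 cells = 3484  → 15.8709
row 1: Σ corner-gray over 5 cells = 2611  → 11.8941
row 2: Σ corner-gray over 5 cells = 2190  → 9.9763
row 3: Σ corner-gray over 5 cells = 2434  → 11.0878
row 4: Σ corner-gray over 5 cells = 3084  → 14.0488
row 5: Σ corner-gray over 5 cells = 3015  → 13.7344
row 6: Σ corner-gray over 5 cells = 2450  → 11.1607
row 7: Σ corner-gray over 5 cells = 1951  → 8.8875
Σ rows: total corner-gray = 21219  → 96.6605 mm³
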